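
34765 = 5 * 6953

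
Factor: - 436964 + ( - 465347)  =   - 902311 = -902311^1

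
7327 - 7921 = - 594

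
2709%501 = 204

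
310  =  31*10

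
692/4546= 346/2273 =0.15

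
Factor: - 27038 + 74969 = 3^1*13^1*1229^1 = 47931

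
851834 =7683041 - 6831207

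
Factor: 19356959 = 127^1*152417^1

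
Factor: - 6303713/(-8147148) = 2^( - 2)*3^( - 1)*13^1*17^(  -  1)*101^1*4801^1*39937^(-1 )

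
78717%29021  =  20675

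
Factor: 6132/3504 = 7/4 = 2^(  -  2)*7^1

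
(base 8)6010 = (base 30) 3ck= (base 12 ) 1948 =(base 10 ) 3080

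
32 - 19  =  13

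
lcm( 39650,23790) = 118950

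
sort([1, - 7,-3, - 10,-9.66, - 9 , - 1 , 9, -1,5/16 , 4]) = [ - 10, - 9.66, - 9, - 7, - 3, - 1, - 1,5/16,1,4 , 9 ] 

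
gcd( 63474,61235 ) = 1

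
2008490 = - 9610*(-209)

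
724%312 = 100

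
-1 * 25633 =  - 25633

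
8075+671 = 8746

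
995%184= 75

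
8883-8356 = 527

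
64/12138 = 32/6069 = 0.01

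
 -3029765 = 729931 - 3759696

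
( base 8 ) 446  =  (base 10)294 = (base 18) G6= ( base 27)AO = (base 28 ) ae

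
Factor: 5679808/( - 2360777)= - 2^6*1451^( - 1)*1627^( - 1)*88747^1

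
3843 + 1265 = 5108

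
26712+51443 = 78155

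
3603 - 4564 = - 961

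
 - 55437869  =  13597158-69035027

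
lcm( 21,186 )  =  1302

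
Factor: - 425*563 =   -  239275 = -  5^2*17^1  *563^1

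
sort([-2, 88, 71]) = [ - 2, 71,88] 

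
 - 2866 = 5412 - 8278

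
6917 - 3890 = 3027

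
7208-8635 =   -  1427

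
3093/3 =1031 = 1031.00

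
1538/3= 1538/3 = 512.67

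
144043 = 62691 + 81352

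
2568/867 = 856/289  =  2.96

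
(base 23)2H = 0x3f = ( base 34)1t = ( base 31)21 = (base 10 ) 63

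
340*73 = 24820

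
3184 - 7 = 3177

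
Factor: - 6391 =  - 7^1*11^1*83^1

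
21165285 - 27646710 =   -  6481425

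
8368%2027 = 260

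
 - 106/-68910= 53/34455  =  0.00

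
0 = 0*25421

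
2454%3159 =2454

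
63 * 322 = 20286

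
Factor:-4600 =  - 2^3*  5^2*23^1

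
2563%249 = 73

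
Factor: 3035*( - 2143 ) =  -6504005  =  -  5^1 * 607^1 * 2143^1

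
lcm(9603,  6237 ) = 604989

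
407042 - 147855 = 259187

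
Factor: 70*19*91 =121030  =  2^1*5^1 *7^2*13^1 * 19^1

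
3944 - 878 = 3066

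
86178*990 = 85316220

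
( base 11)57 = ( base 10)62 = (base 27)28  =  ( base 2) 111110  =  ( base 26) 2a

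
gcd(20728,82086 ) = 2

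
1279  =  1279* 1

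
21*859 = 18039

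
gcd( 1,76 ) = 1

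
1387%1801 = 1387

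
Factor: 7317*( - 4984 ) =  - 36467928 = - 2^3*3^3*7^1*89^1*271^1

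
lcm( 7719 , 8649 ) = 717867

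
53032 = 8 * 6629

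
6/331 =6/331  =  0.02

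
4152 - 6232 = -2080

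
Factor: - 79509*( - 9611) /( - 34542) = -2^(-1) * 3^ (-1)*7^1*17^1  *19^( - 1)*101^( - 1)*1373^1*1559^1  =  - 254720333/11514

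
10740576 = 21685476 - 10944900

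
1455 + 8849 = 10304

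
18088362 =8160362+9928000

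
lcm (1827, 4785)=100485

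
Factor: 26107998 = 2^1*3^1 * 7^1 * 621619^1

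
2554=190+2364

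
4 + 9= 13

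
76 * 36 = 2736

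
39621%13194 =39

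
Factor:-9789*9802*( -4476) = 2^3*3^2*13^3*29^1*251^1*373^1 =429480158328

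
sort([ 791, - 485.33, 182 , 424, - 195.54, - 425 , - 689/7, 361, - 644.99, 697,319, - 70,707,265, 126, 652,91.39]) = [ - 644.99, - 485.33, - 425, - 195.54, - 689/7, - 70,91.39,126, 182 , 265,319,361, 424,652, 697, 707,791]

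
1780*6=10680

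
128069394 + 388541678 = 516611072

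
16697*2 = 33394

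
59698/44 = 29849/22 = 1356.77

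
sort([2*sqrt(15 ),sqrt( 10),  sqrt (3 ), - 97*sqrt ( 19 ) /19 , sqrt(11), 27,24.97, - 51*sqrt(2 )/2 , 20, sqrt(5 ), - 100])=[ - 100, - 51*sqrt(2 )/2, - 97*sqrt (19 ) /19 , sqrt(3 ),  sqrt(5), sqrt(10),sqrt ( 11), 2*sqrt( 15) , 20, 24.97 , 27 ] 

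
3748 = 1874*2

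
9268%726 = 556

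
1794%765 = 264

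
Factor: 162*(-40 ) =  - 2^4*3^4*5^1 = - 6480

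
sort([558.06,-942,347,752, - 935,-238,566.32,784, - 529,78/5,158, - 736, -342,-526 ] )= [-942, - 935,-736, - 529, - 526, -342, - 238, 78/5,158 , 347, 558.06,566.32,752, 784]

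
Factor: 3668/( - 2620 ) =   -  7/5 = - 5^(- 1 ) * 7^1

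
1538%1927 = 1538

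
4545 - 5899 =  - 1354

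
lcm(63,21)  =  63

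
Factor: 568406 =2^1 * 59^1 * 4817^1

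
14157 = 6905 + 7252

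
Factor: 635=5^1 * 127^1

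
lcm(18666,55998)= 55998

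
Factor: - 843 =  - 3^1*281^1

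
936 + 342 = 1278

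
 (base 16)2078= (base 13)3A25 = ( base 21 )IHH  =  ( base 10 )8312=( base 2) 10000001111000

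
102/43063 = 102/43063 = 0.00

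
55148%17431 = 2855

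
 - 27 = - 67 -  - 40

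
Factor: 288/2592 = 3^ ( - 2) = 1/9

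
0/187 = 0 = 0.00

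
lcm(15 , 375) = 375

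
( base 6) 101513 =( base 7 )32565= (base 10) 8181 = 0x1FF5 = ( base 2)1111111110101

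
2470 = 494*5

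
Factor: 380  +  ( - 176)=204 = 2^2*3^1* 17^1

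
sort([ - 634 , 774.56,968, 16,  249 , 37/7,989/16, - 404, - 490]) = [  -  634, - 490 , - 404,37/7,  16 , 989/16,249,774.56, 968 ]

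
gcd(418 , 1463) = 209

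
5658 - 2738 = 2920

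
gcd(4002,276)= 138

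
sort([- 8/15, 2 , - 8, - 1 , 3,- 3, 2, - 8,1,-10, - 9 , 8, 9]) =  [ - 10, - 9, - 8, - 8, - 3 ,-1, - 8/15,1, 2  ,  2, 3, 8,9]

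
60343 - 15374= 44969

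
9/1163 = 9/1163 = 0.01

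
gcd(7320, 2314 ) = 2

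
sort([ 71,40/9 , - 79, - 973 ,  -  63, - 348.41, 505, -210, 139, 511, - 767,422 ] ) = [ - 973, - 767,  -  348.41, - 210, - 79, - 63, 40/9, 71, 139,422,  505,  511] 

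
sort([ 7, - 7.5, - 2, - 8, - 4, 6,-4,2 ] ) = [ - 8, - 7.5,-4,-4, - 2, 2, 6,7 ]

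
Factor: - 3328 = -2^8* 13^1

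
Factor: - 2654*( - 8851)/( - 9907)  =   - 23490554/9907 = - 2^1*53^1*167^1*1327^1*9907^( - 1)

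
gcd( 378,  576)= 18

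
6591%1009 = 537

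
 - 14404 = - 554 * 26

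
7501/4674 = 1 + 2827/4674 =1.60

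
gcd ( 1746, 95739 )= 291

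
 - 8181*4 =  - 32724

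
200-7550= - 7350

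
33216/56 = 593 + 1/7 = 593.14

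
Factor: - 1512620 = -2^2*5^1*53^1*1427^1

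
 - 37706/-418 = 90 + 43/209 = 90.21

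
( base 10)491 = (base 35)e1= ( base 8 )753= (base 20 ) 14B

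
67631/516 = 67631/516=131.07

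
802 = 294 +508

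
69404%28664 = 12076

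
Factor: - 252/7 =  - 36  =  -2^2*3^2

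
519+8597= 9116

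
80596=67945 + 12651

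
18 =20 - 2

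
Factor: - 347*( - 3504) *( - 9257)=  - 11255475216 =-2^4  *  3^1*73^1*347^1*9257^1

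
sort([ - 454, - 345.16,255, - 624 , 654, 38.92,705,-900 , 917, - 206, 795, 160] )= [-900, - 624, - 454,-345.16,- 206,38.92, 160,255, 654, 705, 795, 917]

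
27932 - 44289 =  - 16357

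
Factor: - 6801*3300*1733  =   - 2^2*3^2 * 5^2*11^1*1733^1*2267^1=- 38894238900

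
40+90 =130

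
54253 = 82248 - 27995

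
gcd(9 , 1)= 1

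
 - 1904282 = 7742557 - 9646839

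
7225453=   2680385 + 4545068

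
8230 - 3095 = 5135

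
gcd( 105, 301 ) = 7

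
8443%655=583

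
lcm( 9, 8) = 72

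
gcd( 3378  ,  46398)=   6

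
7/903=1/129=0.01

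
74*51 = 3774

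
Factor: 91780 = 2^2*5^1*13^1*353^1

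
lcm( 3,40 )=120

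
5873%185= 138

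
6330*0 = 0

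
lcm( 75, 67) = 5025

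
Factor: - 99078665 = - 5^1*7^1*43^2*1531^1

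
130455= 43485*3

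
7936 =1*7936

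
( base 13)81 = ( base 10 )105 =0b1101001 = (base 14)77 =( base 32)39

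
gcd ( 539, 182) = 7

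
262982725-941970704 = -678987979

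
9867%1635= 57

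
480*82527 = 39612960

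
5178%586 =490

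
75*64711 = 4853325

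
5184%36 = 0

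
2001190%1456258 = 544932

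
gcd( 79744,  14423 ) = 1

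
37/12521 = 37/12521 = 0.00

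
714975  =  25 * 28599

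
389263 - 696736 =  - 307473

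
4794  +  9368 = 14162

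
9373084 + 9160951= 18534035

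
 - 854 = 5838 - 6692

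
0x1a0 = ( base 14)21a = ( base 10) 416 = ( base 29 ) EA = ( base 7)1133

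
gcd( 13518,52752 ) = 6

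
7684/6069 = 1 + 95/357 = 1.27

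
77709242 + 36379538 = 114088780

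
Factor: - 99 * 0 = 0 = 0^1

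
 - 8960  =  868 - 9828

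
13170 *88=1158960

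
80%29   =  22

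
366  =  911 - 545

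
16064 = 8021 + 8043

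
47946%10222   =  7058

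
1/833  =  1/833 = 0.00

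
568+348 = 916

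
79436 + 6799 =86235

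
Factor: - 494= - 2^1*13^1*19^1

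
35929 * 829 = 29785141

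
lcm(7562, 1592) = 30248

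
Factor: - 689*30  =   - 2^1*3^1*5^1 * 13^1*53^1  =  -  20670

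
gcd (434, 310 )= 62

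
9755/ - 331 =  - 30+175/331 = - 29.47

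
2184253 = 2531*863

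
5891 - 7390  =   - 1499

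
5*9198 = 45990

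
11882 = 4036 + 7846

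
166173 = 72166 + 94007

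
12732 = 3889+8843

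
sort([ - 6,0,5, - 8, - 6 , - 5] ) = [ - 8, - 6, - 6,-5,0, 5]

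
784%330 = 124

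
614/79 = 614/79 = 7.77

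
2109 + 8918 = 11027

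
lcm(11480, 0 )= 0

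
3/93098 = 3/93098 = 0.00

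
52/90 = 26/45  =  0.58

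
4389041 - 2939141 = 1449900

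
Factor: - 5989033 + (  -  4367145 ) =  - 2^1*7^1 * 19^1*38933^1 = - 10356178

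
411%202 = 7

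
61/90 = 61/90  =  0.68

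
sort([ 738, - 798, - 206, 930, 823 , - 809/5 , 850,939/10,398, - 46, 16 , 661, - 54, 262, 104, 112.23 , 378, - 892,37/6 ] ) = [ - 892, - 798,-206, - 809/5, - 54, - 46, 37/6,16,939/10, 104, 112.23,  262, 378,398, 661,738 , 823, 850 , 930]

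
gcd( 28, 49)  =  7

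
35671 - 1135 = 34536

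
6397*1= 6397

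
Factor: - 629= - 17^1*37^1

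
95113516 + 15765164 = 110878680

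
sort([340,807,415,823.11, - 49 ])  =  [ - 49, 340,415, 807,823.11 ]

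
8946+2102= 11048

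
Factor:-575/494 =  - 2^(  -  1)*5^2*13^( - 1)*  19^( - 1 )*23^1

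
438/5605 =438/5605 =0.08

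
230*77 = 17710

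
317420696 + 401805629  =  719226325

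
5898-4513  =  1385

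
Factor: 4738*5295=2^1*3^1* 5^1*23^1*103^1*353^1 = 25087710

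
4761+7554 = 12315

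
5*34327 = 171635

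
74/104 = 37/52 = 0.71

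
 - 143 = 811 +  - 954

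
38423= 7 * 5489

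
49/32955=49/32955 = 0.00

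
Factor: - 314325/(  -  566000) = 2^ (  -  4 )*3^2*5^(-1)*11^1*127^1*283^( - 1 ) = 12573/22640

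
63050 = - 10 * ( - 6305 ) 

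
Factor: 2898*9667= 28014966 = 2^1*3^2*7^2*23^1 * 1381^1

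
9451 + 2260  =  11711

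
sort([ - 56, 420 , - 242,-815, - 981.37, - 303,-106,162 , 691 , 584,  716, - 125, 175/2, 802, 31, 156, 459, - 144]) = [ - 981.37, - 815, - 303 , -242,  -  144, - 125, - 106, - 56, 31, 175/2, 156 , 162,420,459,584,691,716, 802 ] 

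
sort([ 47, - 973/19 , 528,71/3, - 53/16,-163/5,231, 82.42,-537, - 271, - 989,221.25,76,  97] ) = [ - 989,  -  537, - 271,  -  973/19, -163/5, - 53/16,71/3, 47, 76,  82.42, 97,221.25, 231,528 ]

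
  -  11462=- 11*1042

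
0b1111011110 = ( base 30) 130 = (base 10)990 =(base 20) 29a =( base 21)253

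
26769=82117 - 55348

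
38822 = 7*5546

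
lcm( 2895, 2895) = 2895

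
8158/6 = 4079/3 = 1359.67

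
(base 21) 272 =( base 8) 2007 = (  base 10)1031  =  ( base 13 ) 614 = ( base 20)2BB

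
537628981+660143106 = 1197772087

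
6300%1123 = 685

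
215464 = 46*4684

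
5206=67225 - 62019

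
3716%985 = 761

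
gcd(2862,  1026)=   54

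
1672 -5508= - 3836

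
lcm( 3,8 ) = 24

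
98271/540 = 10919/60 = 181.98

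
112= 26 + 86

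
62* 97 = 6014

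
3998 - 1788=2210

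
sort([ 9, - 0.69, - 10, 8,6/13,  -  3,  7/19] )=[-10 ,-3, -0.69, 7/19, 6/13 , 8, 9]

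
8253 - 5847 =2406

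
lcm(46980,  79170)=4275180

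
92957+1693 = 94650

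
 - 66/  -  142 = 33/71  =  0.46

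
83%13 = 5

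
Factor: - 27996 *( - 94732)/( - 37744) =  - 165757317/2359 = - 3^1*7^( - 1)*  11^1 * 337^(-1) * 2153^1*2333^1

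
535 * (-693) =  - 370755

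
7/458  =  7/458 = 0.02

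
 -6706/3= - 6706/3 = - 2235.33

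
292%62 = 44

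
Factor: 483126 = 2^1*3^1*7^1*11503^1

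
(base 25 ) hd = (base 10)438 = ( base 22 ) JK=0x1B6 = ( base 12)306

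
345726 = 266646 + 79080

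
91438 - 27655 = 63783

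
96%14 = 12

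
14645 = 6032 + 8613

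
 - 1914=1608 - 3522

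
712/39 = 712/39 = 18.26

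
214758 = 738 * 291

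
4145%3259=886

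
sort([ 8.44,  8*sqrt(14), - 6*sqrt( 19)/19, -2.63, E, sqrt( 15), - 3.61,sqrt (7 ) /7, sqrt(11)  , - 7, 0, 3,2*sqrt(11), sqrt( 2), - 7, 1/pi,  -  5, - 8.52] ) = [-8.52, - 7,- 7,  -  5 , - 3.61, - 2.63 , - 6*sqrt( 19)/19,0 , 1/pi, sqrt(7)/7, sqrt(2 ),E,3, sqrt(  11), sqrt( 15),2*sqrt(11 ) , 8.44, 8*sqrt(14 ) ] 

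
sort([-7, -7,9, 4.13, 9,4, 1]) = [ - 7, - 7,1,4, 4.13,9, 9 ] 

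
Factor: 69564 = 2^2*3^1*11^1 * 17^1*31^1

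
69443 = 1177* 59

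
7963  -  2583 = 5380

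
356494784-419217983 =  - 62723199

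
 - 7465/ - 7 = 1066  +  3/7 = 1066.43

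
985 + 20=1005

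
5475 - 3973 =1502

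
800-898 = -98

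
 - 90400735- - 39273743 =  - 51126992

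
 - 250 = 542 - 792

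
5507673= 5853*941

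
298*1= 298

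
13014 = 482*27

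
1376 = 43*32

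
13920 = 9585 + 4335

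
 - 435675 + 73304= - 362371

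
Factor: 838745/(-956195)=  - 167749/191239= - 31^(  -  2 )*199^( - 1) *271^1*619^1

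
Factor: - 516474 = - 2^1*3^2*7^1*4099^1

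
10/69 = 10/69 = 0.14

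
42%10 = 2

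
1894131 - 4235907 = -2341776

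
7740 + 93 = 7833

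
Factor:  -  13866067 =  - 17^1 * 19^1 * 42929^1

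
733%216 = 85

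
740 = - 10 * ( - 74)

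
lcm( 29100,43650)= 87300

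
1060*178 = 188680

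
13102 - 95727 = -82625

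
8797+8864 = 17661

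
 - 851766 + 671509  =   -180257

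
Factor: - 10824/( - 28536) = 11^1*29^(-1 )=11/29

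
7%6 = 1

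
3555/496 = 7 +83/496 = 7.17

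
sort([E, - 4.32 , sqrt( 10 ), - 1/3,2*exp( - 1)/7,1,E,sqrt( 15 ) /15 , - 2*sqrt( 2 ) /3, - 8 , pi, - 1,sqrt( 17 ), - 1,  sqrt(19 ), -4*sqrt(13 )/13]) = [ - 8, - 4.32,  -  4 * sqrt( 13) /13, - 1, - 1, - 2* sqrt( 2) /3,-1/3 , 2*exp( - 1 )/7, sqrt( 15 )/15,1, E,  E,pi,sqrt( 10),  sqrt( 17 ),sqrt(19) ]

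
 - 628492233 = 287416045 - 915908278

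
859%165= 34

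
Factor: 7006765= 5^1*61^1*22973^1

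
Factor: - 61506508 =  - 2^2*7^1*23^1*95507^1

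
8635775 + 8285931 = 16921706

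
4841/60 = 4841/60 = 80.68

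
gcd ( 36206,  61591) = 1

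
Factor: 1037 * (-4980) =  - 2^2 * 3^1*5^1*17^1 * 61^1*83^1  =  - 5164260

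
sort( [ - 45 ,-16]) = [ - 45, - 16]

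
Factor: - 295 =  - 5^1*59^1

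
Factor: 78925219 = 78925219^1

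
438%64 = 54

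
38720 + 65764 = 104484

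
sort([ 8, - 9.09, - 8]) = [-9.09, - 8,8] 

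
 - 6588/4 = -1647 = - 1647.00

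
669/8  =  669/8  =  83.62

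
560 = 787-227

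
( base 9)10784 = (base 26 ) ah2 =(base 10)7204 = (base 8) 16044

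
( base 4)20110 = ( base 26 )kc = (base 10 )532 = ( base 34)FM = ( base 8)1024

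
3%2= 1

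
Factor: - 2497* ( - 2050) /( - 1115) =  - 1023770/223 = - 2^1 * 5^1*11^1*41^1*223^( - 1 )*227^1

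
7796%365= 131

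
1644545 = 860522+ 784023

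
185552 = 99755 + 85797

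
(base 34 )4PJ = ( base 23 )a8j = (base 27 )7EC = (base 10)5493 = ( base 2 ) 1010101110101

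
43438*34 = 1476892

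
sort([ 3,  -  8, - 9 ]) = [ - 9, - 8  ,  3]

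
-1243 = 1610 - 2853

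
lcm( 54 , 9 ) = 54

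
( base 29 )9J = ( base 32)8o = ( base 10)280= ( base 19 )EE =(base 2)100011000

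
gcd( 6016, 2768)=16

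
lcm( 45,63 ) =315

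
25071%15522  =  9549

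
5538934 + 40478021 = 46016955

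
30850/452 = 68  +  57/226 = 68.25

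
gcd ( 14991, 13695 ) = 3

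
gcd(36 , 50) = 2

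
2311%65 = 36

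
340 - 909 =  - 569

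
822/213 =3 + 61/71 =3.86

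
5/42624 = 5/42624 = 0.00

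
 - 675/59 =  - 12+33/59 = -  11.44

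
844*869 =733436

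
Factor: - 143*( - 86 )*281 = 2^1*11^1*13^1*43^1*281^1 = 3455738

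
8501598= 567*14994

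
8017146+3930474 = 11947620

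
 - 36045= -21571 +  - 14474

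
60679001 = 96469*629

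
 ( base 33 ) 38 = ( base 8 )153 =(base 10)107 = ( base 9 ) 128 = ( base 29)3K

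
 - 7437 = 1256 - 8693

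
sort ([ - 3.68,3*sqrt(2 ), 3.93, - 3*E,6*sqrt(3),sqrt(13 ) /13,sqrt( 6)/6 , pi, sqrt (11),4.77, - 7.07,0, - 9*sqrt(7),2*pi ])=[ - 9*sqrt( 7), -3*E, - 7.07, - 3.68,0,sqrt( 13)/13, sqrt(6)/6, pi,sqrt (11), 3.93, 3* sqrt(2 ),4.77, 2*pi, 6*sqrt( 3) ]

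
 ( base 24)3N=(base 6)235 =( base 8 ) 137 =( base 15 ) 65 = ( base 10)95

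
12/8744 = 3/2186  =  0.00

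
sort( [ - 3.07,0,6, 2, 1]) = [ - 3.07, 0, 1,2, 6]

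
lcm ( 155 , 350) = 10850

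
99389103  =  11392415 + 87996688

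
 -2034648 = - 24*84777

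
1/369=1/369 = 0.00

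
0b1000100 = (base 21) 35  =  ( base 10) 68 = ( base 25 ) 2I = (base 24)2K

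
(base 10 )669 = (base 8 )1235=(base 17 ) 256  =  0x29d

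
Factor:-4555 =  - 5^1*911^1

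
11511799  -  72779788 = -61267989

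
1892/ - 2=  - 946/1 = - 946.00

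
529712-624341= - 94629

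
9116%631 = 282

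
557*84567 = 47103819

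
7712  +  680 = 8392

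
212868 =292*729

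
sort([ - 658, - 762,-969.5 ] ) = [- 969.5, - 762,-658]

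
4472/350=2236/175 =12.78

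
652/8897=652/8897 =0.07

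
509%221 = 67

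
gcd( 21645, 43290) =21645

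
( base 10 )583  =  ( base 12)407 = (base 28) kn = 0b1001000111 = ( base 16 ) 247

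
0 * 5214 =0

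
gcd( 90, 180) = 90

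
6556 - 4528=2028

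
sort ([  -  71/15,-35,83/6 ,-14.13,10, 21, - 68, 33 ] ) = [-68 , - 35,  -  14.13, - 71/15 , 10,83/6,21 , 33] 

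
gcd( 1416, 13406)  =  2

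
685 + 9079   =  9764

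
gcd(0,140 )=140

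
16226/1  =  16226 = 16226.00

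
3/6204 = 1/2068  =  0.00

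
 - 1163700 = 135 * (  -  8620) 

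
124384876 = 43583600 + 80801276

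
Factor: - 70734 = -2^1  *3^1*11789^1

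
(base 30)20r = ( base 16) 723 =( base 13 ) aa7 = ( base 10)1827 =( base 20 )4B7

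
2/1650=1/825 = 0.00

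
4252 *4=17008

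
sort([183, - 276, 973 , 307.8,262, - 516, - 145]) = [ -516, - 276, - 145,183,262, 307.8, 973 ] 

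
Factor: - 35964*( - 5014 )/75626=90161748/37813 = 2^2*3^5*23^1*37^1*109^1*37813^(  -  1 ) 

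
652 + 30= 682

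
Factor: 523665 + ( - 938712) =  - 415047  =  - 3^1*138349^1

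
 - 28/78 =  - 14/39 = -0.36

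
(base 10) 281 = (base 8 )431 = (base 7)551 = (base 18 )fb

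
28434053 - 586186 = 27847867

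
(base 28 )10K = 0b1100100100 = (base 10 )804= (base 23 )1BM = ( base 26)14o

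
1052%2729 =1052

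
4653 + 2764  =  7417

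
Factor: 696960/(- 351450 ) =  - 2^6*5^( - 1)*11^1*71^(- 1 )  =  -704/355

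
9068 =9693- 625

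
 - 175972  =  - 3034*58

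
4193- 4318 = -125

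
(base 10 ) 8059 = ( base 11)6067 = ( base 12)47b7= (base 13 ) 388c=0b1111101111011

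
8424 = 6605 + 1819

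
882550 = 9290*95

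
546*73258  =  39998868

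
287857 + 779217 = 1067074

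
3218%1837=1381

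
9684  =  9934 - 250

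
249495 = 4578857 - 4329362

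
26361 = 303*87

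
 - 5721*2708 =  - 15492468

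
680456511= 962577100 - 282120589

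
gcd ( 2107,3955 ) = 7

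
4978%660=358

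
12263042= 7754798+4508244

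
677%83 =13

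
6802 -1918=4884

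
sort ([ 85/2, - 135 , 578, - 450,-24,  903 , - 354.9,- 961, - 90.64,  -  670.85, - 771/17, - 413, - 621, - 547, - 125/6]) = [ - 961, - 670.85, - 621, - 547, - 450 ,- 413, - 354.9, - 135, - 90.64, - 771/17, - 24, - 125/6, 85/2 , 578,903] 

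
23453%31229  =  23453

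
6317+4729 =11046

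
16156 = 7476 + 8680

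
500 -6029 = - 5529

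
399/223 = 399/223 = 1.79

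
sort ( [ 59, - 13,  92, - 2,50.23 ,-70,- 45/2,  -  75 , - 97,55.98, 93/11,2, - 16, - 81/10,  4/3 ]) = [ - 97, - 75, - 70 ,-45/2 , - 16, - 13, - 81/10, - 2,4/3,2,  93/11 , 50.23,  55.98,59, 92]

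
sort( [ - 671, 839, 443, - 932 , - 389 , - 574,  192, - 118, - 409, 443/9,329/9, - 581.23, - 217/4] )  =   [ - 932, - 671, - 581.23,-574,-409, - 389, - 118, - 217/4  ,  329/9 , 443/9, 192,443, 839 ] 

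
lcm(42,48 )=336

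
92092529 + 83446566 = 175539095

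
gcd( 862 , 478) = 2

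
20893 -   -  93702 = 114595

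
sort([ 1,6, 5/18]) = [ 5/18,1, 6]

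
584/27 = 584/27 = 21.63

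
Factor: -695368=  -2^3 * 17^1*5113^1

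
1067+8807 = 9874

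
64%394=64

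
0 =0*79042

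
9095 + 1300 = 10395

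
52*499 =25948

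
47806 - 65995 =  - 18189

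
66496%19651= 7543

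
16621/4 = 16621/4 = 4155.25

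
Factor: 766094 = 2^1*7^1 * 54721^1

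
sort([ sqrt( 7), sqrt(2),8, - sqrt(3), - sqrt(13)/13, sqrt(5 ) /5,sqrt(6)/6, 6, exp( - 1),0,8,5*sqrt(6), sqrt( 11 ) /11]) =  [ - sqrt(3 ), -sqrt(13)/13,0, sqrt(11 ) /11,exp( - 1), sqrt( 6)/6,sqrt(5 ) /5, sqrt(2),sqrt(7),6,8, 8,5 *sqrt( 6 )]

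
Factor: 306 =2^1*3^2*17^1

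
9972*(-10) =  - 99720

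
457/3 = 457/3=152.33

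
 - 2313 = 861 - 3174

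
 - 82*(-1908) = 156456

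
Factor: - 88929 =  - 3^2*41^1 * 241^1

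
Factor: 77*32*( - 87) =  - 2^5 *3^1*7^1*11^1*29^1 = -  214368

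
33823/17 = 33823/17 = 1989.59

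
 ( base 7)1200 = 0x1b9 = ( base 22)k1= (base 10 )441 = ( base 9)540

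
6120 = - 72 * ( - 85 )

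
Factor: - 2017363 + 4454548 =3^1 * 5^1*47^1*3457^1 = 2437185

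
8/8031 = 8/8031=   0.00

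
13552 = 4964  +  8588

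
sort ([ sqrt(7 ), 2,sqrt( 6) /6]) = [ sqrt( 6)/6, 2 , sqrt( 7 ) ] 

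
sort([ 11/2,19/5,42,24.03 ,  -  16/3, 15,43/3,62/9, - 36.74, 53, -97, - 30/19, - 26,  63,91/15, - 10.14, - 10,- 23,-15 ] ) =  [ - 97, - 36.74, - 26,- 23,-15,-10.14,  -  10,-16/3, - 30/19,  19/5,11/2, 91/15, 62/9,43/3 , 15,  24.03,42, 53,63 ]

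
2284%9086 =2284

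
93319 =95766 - 2447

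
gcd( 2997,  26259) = 3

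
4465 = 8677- 4212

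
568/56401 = 568/56401 = 0.01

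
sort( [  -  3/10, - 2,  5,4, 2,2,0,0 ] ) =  [ - 2, - 3/10, 0 , 0, 2,2, 4 , 5 ]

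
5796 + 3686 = 9482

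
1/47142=1/47142 = 0.00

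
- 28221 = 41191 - 69412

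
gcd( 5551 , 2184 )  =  91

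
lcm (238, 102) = 714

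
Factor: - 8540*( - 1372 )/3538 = 2^3*5^1*7^4*29^ (  -  1) = 96040/29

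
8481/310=8481/310 = 27.36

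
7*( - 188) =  - 1316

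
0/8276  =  0 = 0.00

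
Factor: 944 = 2^4 *59^1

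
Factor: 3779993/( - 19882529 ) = -7^1*19^1*97^1 *293^1*3049^(  -  1)*6521^(-1)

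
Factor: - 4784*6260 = - 29947840 = - 2^6* 5^1*13^1*23^1*313^1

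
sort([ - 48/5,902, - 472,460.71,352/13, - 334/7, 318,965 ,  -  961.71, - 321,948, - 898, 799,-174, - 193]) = [ - 961.71, - 898, - 472, - 321,-193, - 174, - 334/7, - 48/5, 352/13, 318,460.71 , 799,902, 948  ,  965]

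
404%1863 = 404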